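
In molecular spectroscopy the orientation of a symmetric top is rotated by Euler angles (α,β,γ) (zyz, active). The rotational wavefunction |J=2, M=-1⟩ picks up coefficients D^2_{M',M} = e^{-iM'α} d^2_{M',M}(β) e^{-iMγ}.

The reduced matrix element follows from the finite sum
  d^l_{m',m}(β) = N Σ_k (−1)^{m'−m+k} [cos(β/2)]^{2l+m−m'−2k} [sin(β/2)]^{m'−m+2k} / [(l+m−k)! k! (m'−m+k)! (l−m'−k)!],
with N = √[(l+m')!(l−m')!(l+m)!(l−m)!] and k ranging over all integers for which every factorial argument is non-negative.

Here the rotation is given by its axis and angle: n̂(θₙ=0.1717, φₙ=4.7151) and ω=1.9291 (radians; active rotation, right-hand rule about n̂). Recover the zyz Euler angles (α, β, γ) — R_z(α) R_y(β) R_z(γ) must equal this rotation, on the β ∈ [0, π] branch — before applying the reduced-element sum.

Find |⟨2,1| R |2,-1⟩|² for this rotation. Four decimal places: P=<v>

P=0.0033

Axis–angle → zyz. n̂ = (sinθₙcosφₙ, sinθₙsinφₙ, cosθₙ) = (+0.000463, -0.170857, +0.985296), ω = 1.9291.
R = I cosω + sinω [n̂]ₓ + (1−cosω) n̂n̂ᵀ gives
  R = [-0.350686, -0.922829, -0.159390; +0.922616, -0.311257, -0.227815; +0.160623, -0.226947, +0.960570]
β = atan2(√(R₁₃²+R₂₃²), R₃₃) = 0.281750; α = atan2(R₂₃, R₁₃) mod 2π = 4.101900; γ = atan2(R₃₂, −R₃₁) mod 2π = 4.096477
D^2_{1,-1}(4.1019,0.2818,4.0965) = e^{-i·1·4.1019}·d^2_{1,-1}(0.2818)·e^{-i·-1·4.0965}. Compute d first:
Half-angle: c=0.990094, s=0.140410. N=√(6·1·1·6)=6.000000
k∈{0,1} keeps every argument non-negative
  k=0: (−1)^2·6.0000/(2)·0.9901^2·0.1404^2 = +0.057978
  k=1: (−1)^3·6.0000/(6)·0.9901^0·0.1404^4 = -0.000389
d^2_{1,-1}(0.2818) = +0.057978 -0.000389 = +0.057590
|D^2_{1,-1}|² = |d^2_{1,-1}(β)|² = (+0.057590)² = 0.003317 (the z-rotation phases have unit modulus)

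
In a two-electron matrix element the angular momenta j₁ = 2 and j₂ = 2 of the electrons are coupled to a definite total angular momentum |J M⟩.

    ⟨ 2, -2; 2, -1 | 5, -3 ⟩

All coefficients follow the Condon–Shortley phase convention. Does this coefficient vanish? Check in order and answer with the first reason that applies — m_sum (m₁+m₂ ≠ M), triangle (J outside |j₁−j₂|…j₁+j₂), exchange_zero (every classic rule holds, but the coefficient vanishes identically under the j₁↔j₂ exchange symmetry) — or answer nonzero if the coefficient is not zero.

m-sum: m₁+m₂ = -2+(-1) = -3, M = -3  ✓
triangle: need |j₁−j₂| ≤ J ≤ j₁+j₂, i.e. J ∈ [0, 4]; J = 5 is outside ✗ ⇒ coefficient is 0

triangle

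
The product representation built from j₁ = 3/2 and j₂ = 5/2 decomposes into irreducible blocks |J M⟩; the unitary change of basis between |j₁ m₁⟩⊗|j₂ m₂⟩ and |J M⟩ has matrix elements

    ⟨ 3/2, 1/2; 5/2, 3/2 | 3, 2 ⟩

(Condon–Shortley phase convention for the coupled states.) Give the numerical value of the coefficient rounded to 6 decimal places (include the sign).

−√(1/12) ≈ -0.288675

triangle: 1!·2!·4!/8! = 48/40320
(j±m)!: 2!·1!·4!·1!·5!·1! = 5760
prefactor² = (2J+1)·Δ·N² = 48
  k=0: +1/(0!·1!·1!·4!·1!·0!) = 1/24
  k=1: −1/(1!·0!·0!·3!·2!·1!) = -1/12
Σ = -1/24  ⇒  CG² = 48·(-1/24)² = 1/12
CG = −√(1/12) = -0.288675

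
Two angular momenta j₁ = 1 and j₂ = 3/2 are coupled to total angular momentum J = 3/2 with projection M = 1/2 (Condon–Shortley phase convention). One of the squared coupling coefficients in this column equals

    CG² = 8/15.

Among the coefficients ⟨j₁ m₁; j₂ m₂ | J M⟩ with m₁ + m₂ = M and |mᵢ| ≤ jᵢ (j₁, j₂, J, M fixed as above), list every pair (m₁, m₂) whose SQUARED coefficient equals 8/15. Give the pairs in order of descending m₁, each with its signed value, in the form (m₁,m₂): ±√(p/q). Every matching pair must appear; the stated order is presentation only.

(1,-1/2): +√(8/15)

Admissible pairs with m₁+m₂ = M = 1/2: (-1,3/2), (0,1/2), (1,-1/2)
  (m₁,m₂)=(1,-1/2): CG² = 8/15, CG = +√(8/15)   ← matches the target
  (m₁,m₂)=(0,1/2): CG² = 1/15, CG = −√(1/15)
  (m₁,m₂)=(-1,3/2): CG² = 2/5, CG = −√(2/5)
Pairs with CG² = 8/15: (1,-1/2): +√(8/15)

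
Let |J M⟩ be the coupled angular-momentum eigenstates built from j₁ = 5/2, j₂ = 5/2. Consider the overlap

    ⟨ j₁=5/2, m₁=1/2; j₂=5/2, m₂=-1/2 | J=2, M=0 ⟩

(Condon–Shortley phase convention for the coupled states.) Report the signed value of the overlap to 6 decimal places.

−√(4/21) = -0.436436

√[5·3!2!2!/8! · 3!2!2!3!2!2!] = √(12/7)
  +(−1)^0/∏(0,3,2,2,0,0)! = 1/24  (running 1/24)
  +(−1)^1/∏(1,2,1,1,1,1)! = -1/2  (running -11/24)
  +(−1)^2/∏(2,1,0,0,2,2)! = 1/8  (running -1/3)
⟨..|..⟩ = √(12/7)·(-1/3) = -0.436436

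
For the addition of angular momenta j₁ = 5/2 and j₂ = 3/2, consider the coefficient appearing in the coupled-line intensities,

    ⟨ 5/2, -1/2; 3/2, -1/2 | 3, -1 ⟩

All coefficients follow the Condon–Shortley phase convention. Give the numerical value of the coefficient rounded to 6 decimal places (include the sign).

j₁+j₂−J=1  J+j₁−j₂=4  J−j₁+j₂=2  j₁+j₂+J+1=8
(j₁±m₁, j₂±m₂, J±M) = (2,3,1,2,2,4)
P² = 48/5
sum k=0..1:
  [0] +1/6 = 1/6
  [1] −1/8 = -1/8
S = 1/24
C² = P²·S² = 1/60 ; C = +0.129099

+√(1/60) ≈ +0.129099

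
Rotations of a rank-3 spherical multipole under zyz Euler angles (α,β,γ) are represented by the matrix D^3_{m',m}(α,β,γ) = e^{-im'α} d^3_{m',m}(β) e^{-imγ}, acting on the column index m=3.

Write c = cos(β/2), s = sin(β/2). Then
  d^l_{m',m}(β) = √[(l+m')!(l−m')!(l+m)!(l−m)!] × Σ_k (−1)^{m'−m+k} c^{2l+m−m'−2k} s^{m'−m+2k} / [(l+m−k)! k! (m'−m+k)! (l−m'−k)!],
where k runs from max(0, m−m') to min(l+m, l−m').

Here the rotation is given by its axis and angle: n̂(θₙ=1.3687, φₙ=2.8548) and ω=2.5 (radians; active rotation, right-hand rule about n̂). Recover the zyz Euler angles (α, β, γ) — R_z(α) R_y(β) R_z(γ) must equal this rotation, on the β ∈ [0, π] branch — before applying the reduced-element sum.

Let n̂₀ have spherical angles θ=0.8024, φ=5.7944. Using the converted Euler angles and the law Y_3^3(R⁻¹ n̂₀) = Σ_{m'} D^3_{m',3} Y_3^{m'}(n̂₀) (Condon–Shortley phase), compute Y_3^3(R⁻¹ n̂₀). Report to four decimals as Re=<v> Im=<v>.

Axis–angle → zyz. n̂ = (sinθₙcosφₙ, sinθₙsinφₙ, cosθₙ) = (-0.939635, +0.277120, +0.200723), ω = 2.5000.
R = I cosω + sinω [n̂]ₓ + (1−cosω) n̂n̂ᵀ gives
  R = [+0.789112, -0.589131, -0.173859; -0.348876, -0.662824, +0.662533; -0.505557, -0.462158, -0.728576]
β = atan2(√(R₁₃²+R₂₃²), R₃₃) = 2.387037; α = atan2(R₂₃, R₁₃) mod 2π = 1.827426; γ = atan2(R₃₂, −R₃₁) mod 2π = 5.542604
Need the full column D^3_{m',3} for m'=−3..3 at α=1.8274, β=2.3870, γ=5.5426.
cos(β/2)=0.368391, sin(β/2)=0.929671
d^3_{-3,3}: single k=6 term ⇒ +0.645617;  D = +0.096454+0.638372i
d^3_{-2,3}: single k=5 term ⇒ +0.626659;  D = +0.575570-0.247830i
d^3_{-1,3}: single k=4 term ⇒ +0.392628;  D = -0.241724-0.309397i
d^3_{0,3}: single k=3 term ⇒ +0.179651;  D = -0.108858+0.142914i
d^3_{1,3}: single k=2 term ⇒ +0.061651;  D = +0.056920+0.023685i
d^3_{2,3}: single k=1 term ⇒ +0.015451;  D = +0.002121-0.015305i
d^3_{3,3}: single k=0 term ⇒ +0.002500;  D = -0.002482+0.000297i
Y_3^{m'}(θ=0.8024,φ=5.7944) and Σ D·Y over m':
  (+0.0965+0.6384i)·(+0.0162+0.1543i)  (+0.5756-0.2478i)·(+0.2053+0.3045i)  (-0.2417-0.3094i)·(+0.2903+0.1544i)  (-0.1089+0.1429i)·(-0.1517+0.0000i)  (+0.0569+0.0237i)·(-0.2903+0.1544i)  (+0.0021-0.0153i)·(+0.2053-0.3045i)  (-0.0025+0.0003i)·(-0.0162+0.1543i)
Y_3^3(R⁻¹ n̂) = +0.066398-0.001522i

Re=0.0664 Im=-0.0015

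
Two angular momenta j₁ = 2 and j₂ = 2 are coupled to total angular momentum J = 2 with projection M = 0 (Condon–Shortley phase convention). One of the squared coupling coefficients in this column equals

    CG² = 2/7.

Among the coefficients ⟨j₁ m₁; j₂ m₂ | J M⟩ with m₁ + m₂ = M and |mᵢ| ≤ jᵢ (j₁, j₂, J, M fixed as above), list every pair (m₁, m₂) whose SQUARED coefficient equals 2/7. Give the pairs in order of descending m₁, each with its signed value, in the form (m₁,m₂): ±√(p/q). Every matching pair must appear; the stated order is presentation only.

Admissible pairs with m₁+m₂ = M = 0: (-2,2), (-1,1), (0,0), (1,-1), (2,-2)
  (m₁,m₂)=(2,-2): CG² = 2/7, CG = +√(2/7)   ← matches the target
  (m₁,m₂)=(1,-1): CG² = 1/14, CG = +√(1/14)
  (m₁,m₂)=(0,0): CG² = 2/7, CG = −√(2/7)   ← matches the target
  (m₁,m₂)=(-1,1): CG² = 1/14, CG = +√(1/14)
  (m₁,m₂)=(-2,2): CG² = 2/7, CG = +√(2/7)   ← matches the target
Pairs with CG² = 2/7: (2,-2): +√(2/7); (0,0): −√(2/7); (-2,2): +√(2/7)

(2,-2): +√(2/7); (0,0): −√(2/7); (-2,2): +√(2/7)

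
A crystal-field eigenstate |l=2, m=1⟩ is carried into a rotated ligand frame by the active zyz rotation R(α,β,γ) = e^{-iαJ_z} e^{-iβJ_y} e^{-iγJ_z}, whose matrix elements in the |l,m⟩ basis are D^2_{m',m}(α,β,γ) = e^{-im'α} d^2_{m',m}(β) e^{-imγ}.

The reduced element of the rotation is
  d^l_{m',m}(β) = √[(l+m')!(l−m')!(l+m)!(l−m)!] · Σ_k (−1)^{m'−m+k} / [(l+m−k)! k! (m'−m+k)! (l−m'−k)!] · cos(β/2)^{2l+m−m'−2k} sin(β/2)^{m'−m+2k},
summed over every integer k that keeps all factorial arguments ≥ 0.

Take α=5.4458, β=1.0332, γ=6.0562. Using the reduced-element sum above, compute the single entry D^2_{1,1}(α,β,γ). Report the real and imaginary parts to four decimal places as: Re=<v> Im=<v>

Split into d^2_{1,1}(β=1.0332) × two z-phases.
With c≡cos(β/2)=0.869504 and s≡sin(β/2)=0.493927, N=[6·1·6·1]^{1/2}=6.000000
The bounds max(0,m−m')=0 and min(l+m,l−m')=1 give 2 terms
  k=0: (−1)^0·6.0000/(6)·0.8695^4·0.4939^0 = +0.571591
  k=1: (−1)^1·6.0000/(2)·0.8695^2·0.4939^2 = -0.553336
d^2_{1,1}(1.0332) = +0.571591 -0.553336 = +0.018255
Phases: e^{-i·(1)·5.4458}=+0.669408+0.742895i, e^{-i·(1)·6.0562}=+0.974349+0.225041i ⇒ D=+0.008855+0.015964i

Re=0.0089 Im=0.0160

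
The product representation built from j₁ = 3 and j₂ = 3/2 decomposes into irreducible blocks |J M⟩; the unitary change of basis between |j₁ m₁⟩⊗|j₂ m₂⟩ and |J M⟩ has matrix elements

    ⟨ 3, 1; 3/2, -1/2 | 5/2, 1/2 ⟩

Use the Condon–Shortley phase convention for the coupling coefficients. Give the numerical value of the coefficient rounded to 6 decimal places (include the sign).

−√(1/70) = -0.119523

triangle: 2!*4!*1!/8! = 48/40320
(j±m)!: 4!*2!*1!*2!*3!*2! = 1152
prefactor² = (2J+1)*Δ*N² = 288/35
  k=0: +1/(0!*2!*2!*1!*2!*0!) = 1/8
  k=1: −1/(1!*1!*1!*0!*3!*1!) = -1/6
Σ = -1/24  ⇒  CG² = 288/35*(-1/24)² = 1/70
CG = −√(1/70) = -0.119523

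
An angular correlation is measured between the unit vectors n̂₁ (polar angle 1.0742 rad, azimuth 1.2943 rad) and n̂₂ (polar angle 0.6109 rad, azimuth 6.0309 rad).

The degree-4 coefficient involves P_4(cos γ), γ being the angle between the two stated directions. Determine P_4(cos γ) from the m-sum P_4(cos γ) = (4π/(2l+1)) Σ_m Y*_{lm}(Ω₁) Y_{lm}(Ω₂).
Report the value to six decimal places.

Term-by-term m-sum for l=4 (normalisation 4π/9 = 1.396263):
  m=-4: (0.118533, -0.236378) × (0.025515, 0.040547) = (0.012609, -0.001225)  (running Σ = (0.012609, -0.001225))
  m=-3: (-0.298940, -0.273677) × (0.140675, 0.132865) = (-0.005691, -0.078218)  (running Σ = (0.006917, -0.079443))
  m=-2: (-0.129595, 0.079990) × (0.356189, 0.196706) = (-0.061895, 0.002999)  (running Σ = (-0.054977, -0.076444))
  m=-1: (-0.076335, -0.269009) × (0.365241, 0.094151) = (-0.002553, -0.105440)  (running Σ = (-0.057531, -0.181884))
  m=0: (-0.212244, -0.000000) × (-0.145132, 0.000000) = (0.030803, 0.000000)  (running Σ = (-0.026727, -0.181884))
  m=1: (0.076335, -0.269009) × (-0.365241, 0.094151) = (-0.002553, 0.105440)  (running Σ = (-0.029280, -0.076444))
  m=2: (-0.129595, -0.079990) × (0.356189, -0.196706) = (-0.061895, -0.002999)  (running Σ = (-0.091175, -0.079443))
  m=3: (0.298940, -0.273677) × (-0.140675, 0.132865) = (-0.005691, 0.078218)  (running Σ = (-0.096866, -0.001225))
  m=4: (0.118533, 0.236378) × (0.025515, -0.040547) = (0.012609, 0.001225)  (running Σ = (-0.084258, 0.000000))
Accumulated sum (-0.084258, 0.000000); after 4π/(2l+1) scaling, (-0.117646, 0.000000) ⇒ P_4 = -0.117646

-0.117646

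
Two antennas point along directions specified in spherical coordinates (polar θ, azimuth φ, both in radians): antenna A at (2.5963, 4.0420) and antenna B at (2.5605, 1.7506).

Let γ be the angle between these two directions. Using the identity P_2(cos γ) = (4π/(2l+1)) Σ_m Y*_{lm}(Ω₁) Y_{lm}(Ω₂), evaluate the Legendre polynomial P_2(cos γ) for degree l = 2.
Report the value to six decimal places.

Term-by-term m-sum for l=2 (normalisation 4π/5 = 2.513274):
  term(m=-2) = -0.00156 - 0.01199j   from Y*(Ω₁)=-0.02369 + 0.10118j, Y(Ω₂)=-0.10895 + 0.04096j
  term(m=-1) = -0.08013 + 0.09125j   from Y*(Ω₁)=0.21285 + 0.26844j, Y(Ω₂)=0.06339 + 0.34876j
  term(m=+0) = 0.13006 + 0.00000j   from Y*(Ω₁)=0.37625 + 0.00000j, Y(Ω₂)=0.34567 + 0.00000j
  term(m=+1) = -0.08013 - 0.09125j   from Y*(Ω₁)=-0.21285 + 0.26844j, Y(Ω₂)=-0.06339 + 0.34876j
  term(m=+2) = -0.00156 + 0.01199j   from Y*(Ω₁)=-0.02369 - 0.10118j, Y(Ω₂)=-0.10895 - 0.04096j
Accumulated sum -0.03333 + 0.00000j; after 4π/(2l+1) scaling, -0.08376 + 0.00000j ⇒ P_2 = -0.083761

-0.083761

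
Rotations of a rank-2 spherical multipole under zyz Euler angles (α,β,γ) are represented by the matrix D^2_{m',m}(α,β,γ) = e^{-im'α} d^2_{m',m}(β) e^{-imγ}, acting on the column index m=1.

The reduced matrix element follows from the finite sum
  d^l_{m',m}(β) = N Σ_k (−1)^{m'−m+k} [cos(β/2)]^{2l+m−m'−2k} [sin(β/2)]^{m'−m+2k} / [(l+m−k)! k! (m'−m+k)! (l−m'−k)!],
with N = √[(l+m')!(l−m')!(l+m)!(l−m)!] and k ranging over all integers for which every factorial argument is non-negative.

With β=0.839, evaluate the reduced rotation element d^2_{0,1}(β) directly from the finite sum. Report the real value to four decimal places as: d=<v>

d=0.6089

d^2_{0,1}(β=0.8390) via the finite sum:
With c≡cos(β/2)=0.913293 and s≡sin(β/2)=0.407304, N=[2·2·6·1]^{1/2}=4.898979
Admissible k: 1..2 (factorial args all ≥0)
  k=1: (−1)^0·4.8990/(2)·0.9133^3·0.4073^1 = +0.760018
  k=2: (−1)^1·4.8990/(2)·0.9133^1·0.4073^3 = -0.151161
d^2_{0,1}(0.8390) = +0.760018 -0.151161 = +0.608857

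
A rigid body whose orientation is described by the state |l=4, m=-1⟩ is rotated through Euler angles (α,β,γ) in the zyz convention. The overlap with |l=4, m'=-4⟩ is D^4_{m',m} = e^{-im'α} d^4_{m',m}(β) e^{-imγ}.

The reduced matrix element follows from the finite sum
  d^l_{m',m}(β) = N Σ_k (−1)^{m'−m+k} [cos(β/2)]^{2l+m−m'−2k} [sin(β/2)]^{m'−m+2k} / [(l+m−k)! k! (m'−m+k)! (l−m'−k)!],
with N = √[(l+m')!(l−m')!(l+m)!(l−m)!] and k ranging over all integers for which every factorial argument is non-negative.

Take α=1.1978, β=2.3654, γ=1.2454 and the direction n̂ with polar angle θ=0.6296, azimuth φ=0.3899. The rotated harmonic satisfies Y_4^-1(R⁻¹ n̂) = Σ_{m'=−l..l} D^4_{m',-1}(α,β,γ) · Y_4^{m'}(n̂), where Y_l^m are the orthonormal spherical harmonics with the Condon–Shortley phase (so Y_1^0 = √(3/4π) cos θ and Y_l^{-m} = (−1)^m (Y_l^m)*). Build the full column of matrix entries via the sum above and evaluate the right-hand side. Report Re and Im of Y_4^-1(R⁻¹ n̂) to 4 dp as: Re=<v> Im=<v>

Re=-0.2247 Im=-0.2242

Need the full column D^4_{m',-1} for m'=−4..4 at α=1.1978, β=2.3654, γ=1.2454.
cos(β/2)=0.378427, sin(β/2)=0.925631
d^4_{-4,-1}: single k=3 term ⇒ +0.046059;  D = +0.044666-0.011243i
d^4_{-3,-1}: k∈[2..3] ⇒ +0.019973 -0.199159 = -0.179186;  D = -0.022591+0.177756i
d^4_{-2,-1}: k∈[1..3] ⇒ +0.004365 -0.130566 +0.520776 = +0.394575;  D = -0.346384-0.188964i
d^4_{-1,-1}: k∈[0..3] ⇒ +0.000421 -0.037745 +0.451650 -0.900724 = -0.486399;  D = +0.372522-0.312749i
d^4_{0,-1}: k∈[0..3] ⇒ -0.004601 +0.165155 -0.988103 +0.985287 = +0.157738;  D = +0.050426+0.149460i
d^4_{1,-1}: k∈[0..3] ⇒ +0.025163 -0.451650 +1.351087 -0.538894 = +0.385706;  D = +0.385269+0.018353i
d^4_{2,-1}: k∈[0..2] ⇒ -0.087044 +0.781164 -0.934725 = -0.240605;  D = -0.098240+0.219635i
d^4_{3,-1}: k∈[0..1] ⇒ +0.199159 -0.714928 = -0.515769;  D = +0.361703+0.367680i
d^4_{4,-1}: single k=0 term ⇒ -0.275569;  D = +0.253362-0.108379i
Y_4^{m'}(θ=0.6296,φ=0.3899) and Σ D·Y over m':
  (+0.0447-0.0112i)·(+0.0006-0.0532i)  (-0.0226+0.1778i)·(+0.0806-0.1901i)  (-0.3464-0.1890i)·(+0.2947-0.2914i)  (+0.3725-0.3127i)·(+0.3276-0.1346i)  (+0.0504+0.1495i)·(-0.1757+0.0000i)  (+0.3853+0.0184i)·(-0.3276-0.1346i)  (-0.0982+0.2196i)·(+0.2947+0.2914i)  (+0.3617+0.3677i)·(-0.0806-0.1901i)  (+0.2534-0.1084i)·(+0.0006+0.0532i)
Y_4^-1(R⁻¹ n̂) = -0.224678-0.224164i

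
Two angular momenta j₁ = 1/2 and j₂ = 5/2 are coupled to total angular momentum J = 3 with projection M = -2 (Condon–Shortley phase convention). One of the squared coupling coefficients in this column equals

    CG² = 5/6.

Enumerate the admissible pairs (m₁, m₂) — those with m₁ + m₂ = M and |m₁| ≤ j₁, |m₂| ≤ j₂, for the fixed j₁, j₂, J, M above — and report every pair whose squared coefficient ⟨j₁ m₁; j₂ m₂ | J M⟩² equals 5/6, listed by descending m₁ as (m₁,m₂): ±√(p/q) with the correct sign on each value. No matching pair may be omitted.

(-1/2,-3/2): +√(5/6)

Admissible pairs with m₁+m₂ = M = -2: (-1/2,-3/2), (1/2,-5/2)
  (m₁,m₂)=(1/2,-5/2): CG² = 1/6, CG = +√(1/6)
  (m₁,m₂)=(-1/2,-3/2): CG² = 5/6, CG = +√(5/6)   ← matches the target
Pairs with CG² = 5/6: (-1/2,-3/2): +√(5/6)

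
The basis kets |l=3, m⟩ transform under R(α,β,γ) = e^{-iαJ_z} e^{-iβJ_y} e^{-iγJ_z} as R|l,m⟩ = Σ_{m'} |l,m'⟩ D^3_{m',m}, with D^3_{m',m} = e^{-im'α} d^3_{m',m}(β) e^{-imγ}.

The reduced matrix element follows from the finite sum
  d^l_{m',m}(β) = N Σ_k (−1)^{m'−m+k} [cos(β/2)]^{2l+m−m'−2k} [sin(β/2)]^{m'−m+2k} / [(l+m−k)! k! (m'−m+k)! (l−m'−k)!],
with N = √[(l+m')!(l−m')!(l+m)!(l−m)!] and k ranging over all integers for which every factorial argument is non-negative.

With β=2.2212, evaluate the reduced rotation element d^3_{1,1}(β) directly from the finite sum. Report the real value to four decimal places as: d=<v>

d=0.5205

d^3_{1,1}(β=2.2212) via the finite sum:
c=cos(2.221200/2)=0.444124, s=sin(2.221200/2)=0.895965; N=√[24·2·24·2]=48.000000
Admissible k: 0..2 (factorial args all ≥0)
  k=0: (−1)^0·48.0000/(48)·0.4441^6·0.8960^0 = +0.007674
  k=1: (−1)^1·48.0000/(6)·0.4441^4·0.8960^2 = -0.249856
  k=2: (−1)^2·48.0000/(8)·0.4441^2·0.8960^4 = +0.762649
d^3_{1,1}(2.2212) = +0.007674 -0.249856 +0.762649 = +0.520467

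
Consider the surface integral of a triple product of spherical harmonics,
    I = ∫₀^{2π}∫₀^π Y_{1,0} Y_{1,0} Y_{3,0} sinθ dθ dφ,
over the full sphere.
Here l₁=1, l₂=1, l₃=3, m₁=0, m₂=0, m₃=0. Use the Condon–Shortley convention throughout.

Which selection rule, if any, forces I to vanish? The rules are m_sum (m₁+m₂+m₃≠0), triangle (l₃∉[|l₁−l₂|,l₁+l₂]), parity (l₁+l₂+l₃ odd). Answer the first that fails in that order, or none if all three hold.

Σmᵢ = 0  ✓
l₃∈[|l₁−l₂|,l₁+l₂]=[0,2] required, l₃=3 fails  ✗
Σlᵢ = 5 ⇒ odd

triangle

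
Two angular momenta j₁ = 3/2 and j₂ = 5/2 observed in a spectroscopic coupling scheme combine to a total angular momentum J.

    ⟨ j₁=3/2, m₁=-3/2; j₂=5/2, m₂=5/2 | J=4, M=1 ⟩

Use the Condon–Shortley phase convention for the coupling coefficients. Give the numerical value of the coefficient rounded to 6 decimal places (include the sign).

+√(1/56) ≈ +0.133631

j₁+j₂−J=0  J+j₁−j₂=3  J−j₁+j₂=5  j₁+j₂+J+1=9
(j₁±m₁, j₂±m₂, J±M) = (0,3,5,0,5,3)
P² = 64800/7
sum k=0..0:
  [0] +1/720 = 1/720
S = 1/720
C² = P²·S² = 1/56 ; C = +0.133631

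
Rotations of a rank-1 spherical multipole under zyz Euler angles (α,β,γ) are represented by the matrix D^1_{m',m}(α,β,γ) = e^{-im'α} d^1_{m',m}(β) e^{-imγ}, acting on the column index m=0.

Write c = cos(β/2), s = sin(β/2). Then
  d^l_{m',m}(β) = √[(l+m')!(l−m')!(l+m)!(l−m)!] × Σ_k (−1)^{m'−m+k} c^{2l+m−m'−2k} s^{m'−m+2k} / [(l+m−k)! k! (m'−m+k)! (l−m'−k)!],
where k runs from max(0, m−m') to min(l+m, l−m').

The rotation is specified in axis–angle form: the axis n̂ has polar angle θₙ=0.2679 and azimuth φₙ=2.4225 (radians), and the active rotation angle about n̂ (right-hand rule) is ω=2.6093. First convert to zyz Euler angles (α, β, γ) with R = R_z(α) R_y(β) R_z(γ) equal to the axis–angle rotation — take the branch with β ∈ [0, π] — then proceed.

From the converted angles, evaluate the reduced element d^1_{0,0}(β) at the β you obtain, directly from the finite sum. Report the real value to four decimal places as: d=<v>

Axis–angle → zyz. n̂ = (sinθₙcosφₙ, sinθₙsinφₙ, cosθₙ) = (-0.199166, +0.174363, +0.964329), ω = 2.6093.
R = I cosω + sinω [n̂]ₓ + (1−cosω) n̂n̂ᵀ gives
  R = [-0.787799, -0.554057, -0.269060; +0.424757, -0.805047, +0.414102; -0.446042, +0.211944, +0.869555]
β = atan2(√(R₁₃²+R₂₃²), R₃₃) = 0.516496; α = atan2(R₂₃, R₁₃) mod 2π = 2.146991; γ = atan2(R₃₂, −R₃₁) mod 2π = 0.443584
d^1_{0,0}(β=0.5165) via the finite sum:
With c≡cos(β/2)=0.966839 and s≡sin(β/2)=0.255387, N=[1·1·1·1]^{1/2}=1.000000
The bounds max(0,m−m')=0 and min(l+m,l−m')=1 give 2 terms
  k=0: (−1)^0·1.0000/(1)·0.9668^2·0.2554^0 = +0.934777
  k=1: (−1)^1·1.0000/(1)·0.9668^0·0.2554^2 = -0.065223
d^1_{0,0}(0.5165) = +0.934777 -0.065223 = +0.869555

d=0.8696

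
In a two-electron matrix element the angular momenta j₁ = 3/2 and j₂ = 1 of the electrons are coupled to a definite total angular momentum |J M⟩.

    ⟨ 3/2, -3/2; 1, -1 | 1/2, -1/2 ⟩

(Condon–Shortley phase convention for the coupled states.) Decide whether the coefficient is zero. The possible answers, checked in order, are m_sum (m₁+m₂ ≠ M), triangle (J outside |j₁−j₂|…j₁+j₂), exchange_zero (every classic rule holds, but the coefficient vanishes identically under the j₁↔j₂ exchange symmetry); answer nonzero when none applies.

m-sum: m₁+m₂ = -3/2+(-1) = -5/2, M = -1/2  ✗ ⇒ coefficient is 0

m_sum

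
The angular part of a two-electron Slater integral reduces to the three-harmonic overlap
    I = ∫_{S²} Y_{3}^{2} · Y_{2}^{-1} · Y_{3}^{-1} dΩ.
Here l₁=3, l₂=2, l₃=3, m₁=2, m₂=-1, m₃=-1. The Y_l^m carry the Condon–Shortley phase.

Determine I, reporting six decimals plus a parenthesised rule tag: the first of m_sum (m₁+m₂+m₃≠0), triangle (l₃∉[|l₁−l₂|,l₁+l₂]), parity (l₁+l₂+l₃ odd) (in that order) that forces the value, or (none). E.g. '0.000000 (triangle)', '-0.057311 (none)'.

Rules hold: Σm=0, L=8 even, 1≤3≤5.
N = 7·5·7 = 245
Δ = 2!·4!·2!/9! = 1/3780
Racah Σ t=0..2: t=0:+1/24 t=1:−1/4 t=2:+1/24 = -1/6
⇒ 3j(3 2 3; 0 0 0)² = 4/105, sgn +1
Racah Σ t=0..1: t=0:+1/12 t=1:−1/48 = 1/16
⇒ 3j(3 2 3; 2 -1 -1)² = 1/28, sgn +1
4πI² = N·(3j₀)²·(3jₘ)² = 1/3
I = +1·√(0.333333/4π) = 0.16286750
No selection rule forces the value: the integral is nonzero (none).

0.162868 (none)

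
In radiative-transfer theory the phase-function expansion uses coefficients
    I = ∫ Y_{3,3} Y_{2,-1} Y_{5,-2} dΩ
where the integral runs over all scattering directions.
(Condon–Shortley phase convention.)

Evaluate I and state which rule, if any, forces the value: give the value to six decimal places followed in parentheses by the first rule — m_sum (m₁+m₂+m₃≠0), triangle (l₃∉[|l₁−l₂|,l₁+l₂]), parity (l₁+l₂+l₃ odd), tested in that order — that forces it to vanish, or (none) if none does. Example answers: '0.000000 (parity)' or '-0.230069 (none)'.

0.063396 (none)

Rules hold: Σm=0, L=10 even, 1≤5≤5.
N = 7·5·11 = 385
Δ = 0!·6!·4!/11! = 1/2310
Racah Σ t=0..0: t=0:+1/144 = 1/144
⇒ 3j(3 2 5; 0 0 0)² = 10/231, sgn -1
Racah Σ t=0..0: t=0:+1/4320 = 1/4320
⇒ 3j(3 2 5; 3 -1 -2)² = 1/330, sgn -1
4πI² = N·(3j₀)²·(3jₘ)² = 5/99
I = +1·√(0.0505051/4π) = 0.06339609
No selection rule forces the value: the integral is nonzero (none).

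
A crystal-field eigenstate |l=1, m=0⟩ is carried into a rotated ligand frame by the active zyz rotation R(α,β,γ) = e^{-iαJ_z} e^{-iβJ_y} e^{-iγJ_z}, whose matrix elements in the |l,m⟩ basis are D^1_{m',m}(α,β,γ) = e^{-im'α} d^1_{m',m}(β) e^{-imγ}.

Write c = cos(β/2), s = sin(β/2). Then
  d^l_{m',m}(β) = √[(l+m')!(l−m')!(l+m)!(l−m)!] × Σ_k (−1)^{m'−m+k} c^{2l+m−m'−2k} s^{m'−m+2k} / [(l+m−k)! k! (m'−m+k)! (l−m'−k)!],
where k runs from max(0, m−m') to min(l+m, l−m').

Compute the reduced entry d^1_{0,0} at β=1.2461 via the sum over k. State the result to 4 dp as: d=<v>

d=0.3190

d^1_{0,0}(β=1.2461) via the finite sum:
Half-angle: c=0.812103, s=0.583515. N=√(1·1·1·1)=1.000000
k∈{0,1} keeps every argument non-negative
  k=0: (−1)^0·1.0000/(1)·0.8121^2·0.5835^0 = +0.659510
  k=1: (−1)^1·1.0000/(1)·0.8121^0·0.5835^2 = -0.340490
d^1_{0,0}(1.2461) = +0.659510 -0.340490 = +0.319021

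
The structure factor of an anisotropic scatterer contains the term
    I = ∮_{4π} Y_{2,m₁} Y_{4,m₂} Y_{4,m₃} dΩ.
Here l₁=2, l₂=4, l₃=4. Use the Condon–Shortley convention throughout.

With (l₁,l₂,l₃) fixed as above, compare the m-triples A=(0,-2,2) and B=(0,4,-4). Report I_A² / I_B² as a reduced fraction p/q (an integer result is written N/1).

Same 2,4,4: normalisation and zero-m 3j drop out of the ratio.
A: Δ: 2! 2! 6! / 11! → 1/13860; sum: t=0:+1/192 t=1:−1/120 t=2:+1/2880 = -1/360; 3j²(2 4 4; 0 -2 2) = Δ·Π!·Σ² = 16/3465  (sign -1)
B: Δ: 2! 2! 6! / 11! → 1/13860; sum: t=2:+1/2880 = 1/2880; 3j²(2 4 4; 0 4 -4) = Δ·Π!·Σ² = 28/495  (sign +1)
I_A²/I_B² = (16/3465)/(28/495) = 4/49

4/49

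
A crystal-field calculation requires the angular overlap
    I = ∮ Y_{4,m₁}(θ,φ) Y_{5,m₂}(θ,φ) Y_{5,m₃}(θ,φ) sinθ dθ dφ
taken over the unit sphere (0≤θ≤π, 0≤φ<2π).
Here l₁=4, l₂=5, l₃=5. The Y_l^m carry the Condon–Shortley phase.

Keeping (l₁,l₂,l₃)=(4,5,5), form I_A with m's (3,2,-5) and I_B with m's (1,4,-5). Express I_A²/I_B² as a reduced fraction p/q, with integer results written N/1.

7/12

Same 4,5,5: normalisation and zero-m 3j drop out of the ratio.
A: Δ: 4! 4! 6! / 15! → 1/3153150; sum: t=1:−1/103680 = -1/103680; 3j²(4 5 5; 3 2 -5) = Δ·Π!·Σ² = 7/429  (sign -1)
B: Δ: 4! 4! 6! / 15! → 1/3153150; sum: t=3:−1/103680 = -1/103680; 3j²(4 5 5; 1 4 -5) = Δ·Π!·Σ² = 4/143  (sign -1)
I_A²/I_B² = (7/429)/(4/143) = 7/12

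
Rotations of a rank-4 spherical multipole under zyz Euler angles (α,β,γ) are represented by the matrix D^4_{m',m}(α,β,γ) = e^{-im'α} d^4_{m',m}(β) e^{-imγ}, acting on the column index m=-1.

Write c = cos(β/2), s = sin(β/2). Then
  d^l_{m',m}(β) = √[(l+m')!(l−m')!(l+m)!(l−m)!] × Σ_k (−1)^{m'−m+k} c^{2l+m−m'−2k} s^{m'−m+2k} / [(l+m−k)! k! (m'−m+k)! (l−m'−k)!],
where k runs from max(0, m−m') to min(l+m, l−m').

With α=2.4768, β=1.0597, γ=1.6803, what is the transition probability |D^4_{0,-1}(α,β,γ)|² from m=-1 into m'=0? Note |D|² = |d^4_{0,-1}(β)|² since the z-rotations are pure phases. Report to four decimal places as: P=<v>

D^4_{0,-1}(2.4768,1.0597,1.6803) = e^{-i·0·2.4768}·d^4_{0,-1}(1.0597)·e^{-i·-1·1.6803}. Compute d first:
Half-angle: c=0.862883, s=0.505404. N=√(24·24·6·120)=643.987578
The bounds max(0,m−m')=0 and min(l+m,l−m')=3 give 4 terms
  k=0: (−1)^1·643.9876/(144)·0.8629^7·0.5054^1 = -0.805038
  k=1: (−1)^2·643.9876/(24)·0.8629^5·0.5054^3 = +1.657072
  k=2: (−1)^3·643.9876/(24)·0.8629^3·0.5054^5 = -0.568480
  k=3: (−1)^4·643.9876/(144)·0.8629^1·0.5054^7 = +0.032504
d^4_{0,-1}(1.0597) = -0.805038 +1.657072 -0.568480 +0.032504 = +0.316058
|D^4_{0,-1}|² = |d^4_{0,-1}(β)|² = (+0.316058)² = 0.099893 (the z-rotation phases have unit modulus)

P=0.0999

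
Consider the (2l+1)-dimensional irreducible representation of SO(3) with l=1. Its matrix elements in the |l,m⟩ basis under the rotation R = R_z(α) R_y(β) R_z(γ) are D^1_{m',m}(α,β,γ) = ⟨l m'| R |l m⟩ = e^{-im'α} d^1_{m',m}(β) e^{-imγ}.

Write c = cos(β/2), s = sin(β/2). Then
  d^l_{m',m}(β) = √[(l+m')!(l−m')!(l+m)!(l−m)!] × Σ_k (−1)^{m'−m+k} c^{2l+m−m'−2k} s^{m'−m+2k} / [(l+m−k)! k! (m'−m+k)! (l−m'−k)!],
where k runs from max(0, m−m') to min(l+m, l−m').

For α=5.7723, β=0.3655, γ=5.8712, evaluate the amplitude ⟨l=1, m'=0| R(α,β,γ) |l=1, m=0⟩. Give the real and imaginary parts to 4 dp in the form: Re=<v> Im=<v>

Re=0.9339 Im=0.0000

First d^1_{0,0}(β=0.3655), then the phase factors e^{-i(0)α} and e^{-i(0)γ}:
With c≡cos(β/2)=0.983348 and s≡sin(β/2)=0.181734, N=[1·1·1·1]^{1/2}=1.000000
k: max(0,(0)−(0))=0 … min(1+(0),1−(0))=1
  k=0: (−1)^0·1.0000/(1)·0.9833^2·0.1817^0 = +0.966973
  k=1: (−1)^1·1.0000/(1)·0.9833^0·0.1817^2 = -0.033027
d^1_{0,0}(0.3655) = +0.966973 -0.033027 = +0.933945
Attach z-rotation phases: D = e^{-i(0)(5.7723)}·(+0.933945)·e^{-i(0)(5.8712)} = +0.933945+0.000000i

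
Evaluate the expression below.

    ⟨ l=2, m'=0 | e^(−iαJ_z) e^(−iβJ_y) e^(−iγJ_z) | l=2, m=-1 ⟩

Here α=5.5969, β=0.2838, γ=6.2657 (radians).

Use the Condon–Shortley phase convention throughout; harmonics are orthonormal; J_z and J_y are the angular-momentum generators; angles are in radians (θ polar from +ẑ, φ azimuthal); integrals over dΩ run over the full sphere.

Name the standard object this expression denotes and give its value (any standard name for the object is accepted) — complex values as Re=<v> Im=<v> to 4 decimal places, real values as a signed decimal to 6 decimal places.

Wigner D-matrix element, Re=-0.3292 Im=0.0058

This is a Wigner D-matrix element — the rotation-matrix element ⟨l m'| R(α,β,γ) |l m⟩ in the angular-momentum basis.
First d^2_{0,-1}(β=0.2838), then the phase factors e^{-i(0)α} and e^{-i(-1)γ}:
c=cos(0.283800/2)=0.989949, s=sin(0.283800/2)=0.141424; N=√[2·2·1·6]=4.898979
The bounds max(0,m−m')=0 and min(l+m,l−m')=1 give 2 terms
  k=0: (−1)^1·4.8990/(2)·0.9899^3·0.1414^1 = -0.336076
  k=1: (−1)^2·4.8990/(2)·0.9899^1·0.1414^3 = +0.006859
d^2_{0,-1}(0.2838) = -0.336076 +0.006859 = -0.329218
Attach z-rotation phases: D = e^{-i(0)(5.5969)}·(-0.329218)·e^{-i(-1)(6.2657)} = -0.329167+0.005756i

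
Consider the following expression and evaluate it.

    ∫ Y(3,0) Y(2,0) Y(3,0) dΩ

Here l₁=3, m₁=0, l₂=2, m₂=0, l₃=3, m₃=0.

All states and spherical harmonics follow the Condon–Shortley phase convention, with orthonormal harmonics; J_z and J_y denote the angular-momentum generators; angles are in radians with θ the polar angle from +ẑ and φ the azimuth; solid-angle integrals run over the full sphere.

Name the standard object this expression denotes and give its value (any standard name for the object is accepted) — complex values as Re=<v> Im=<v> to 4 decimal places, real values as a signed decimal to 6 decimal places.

This is a Gaunt coefficient — the integral of a triple product of spherical harmonics over the sphere.
Checks pass: Σm=0; 8 even; l₃=3∈[1,5].
(2·3+1)(2·2+1)(2·3+1) = 245
Δ: 2! 4! 2! / 9! → 1/3780
sum: t=0:+1/24 t=1:−1/4 t=2:+1/24 = -1/6
3j²(3 2 3; 0 0 0) = Δ·Π!·Σ² = 4/105  (sign +1)
(m-triple is (0,0,0) — same symbol as above.)
combine: 4πI² = 245·4/105·4/105 = 16/45
take √, sign +1: I = 0.16820883

Gaunt coefficient, +0.168209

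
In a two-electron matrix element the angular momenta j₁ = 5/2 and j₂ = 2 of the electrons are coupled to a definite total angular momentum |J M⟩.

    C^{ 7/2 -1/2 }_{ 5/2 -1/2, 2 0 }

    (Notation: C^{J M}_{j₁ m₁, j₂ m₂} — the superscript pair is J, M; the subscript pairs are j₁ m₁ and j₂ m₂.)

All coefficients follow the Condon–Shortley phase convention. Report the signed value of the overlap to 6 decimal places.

triangle: 1!*4!*3!/9! = 144/362880
(j±m)!: 2!*3!*2!*2!*3!*4! = 6912
prefactor² = (2J+1)*Δ*N² = 768/35
  k=0: +1/(0!*1!*3!*2!*1!*1!) = 1/12
  k=1: −1/(1!*0!*2!*1!*2!*2!) = -1/8
Σ = -1/24  ⇒  CG² = 768/35*(-1/24)² = 4/105
CG = −√(4/105) = -0.195180

-0.195180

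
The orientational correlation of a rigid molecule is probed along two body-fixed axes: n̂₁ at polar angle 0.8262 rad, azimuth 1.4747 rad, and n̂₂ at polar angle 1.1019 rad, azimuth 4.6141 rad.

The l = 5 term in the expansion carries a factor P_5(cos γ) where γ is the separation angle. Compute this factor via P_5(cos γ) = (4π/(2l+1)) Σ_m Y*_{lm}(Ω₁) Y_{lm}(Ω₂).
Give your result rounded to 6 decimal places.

-0.322643

Expand P_5 via completeness: Σ_{m} conj(Y_{5,m}) at Ω₁ times Y_{5,m} at Ω₂ —
  [-5]  conj(Y_{5,-5})(Ω₁) = (0.046130, 0.088503) ; Y_{5,-5}(Ω₂) = (-0.123732, 0.231168) ; Δ = (-0.026167, -0.000287)
  [-4]  conj(Y_{5,-4})(Ω₁) = (0.269625, -0.109065) ; Y_{5,-4}(Ω₂) = (0.387981, 0.160915) ; Δ = (0.122159, 0.001071)
  [-3]  conj(Y_{5,-3})(Ω₁) = (-0.122544, -0.413230) ; Y_{5,-3}(Ω₂) = (0.059803, -0.196902) ; Δ = (-0.088694, -0.000583)
  [-2]  conj(Y_{5,-2})(Ω₁) = (-0.230274, 0.044810) ; Y_{5,-2}(Ω₂) = (0.231533, 0.046110) ; Δ = (-0.055382, -0.000243)
  [-1]  conj(Y_{5,-1})(Ω₁) = (-0.022607, -0.234533) ; Y_{5,-1}(Ω₂) = (0.027567, -0.279567) ; Δ = (-0.066191, -0.000145)
  [+0]  conj(Y_{5,0})(Ω₁) = (-0.305926, -0.000000) ; Y_{5,0}(Ω₂) = (0.176111, 0.000000) ; Δ = (-0.053877, -0.000000)
  [+1]  conj(Y_{5,1})(Ω₁) = (0.022607, -0.234533) ; Y_{5,1}(Ω₂) = (-0.027567, -0.279567) ; Δ = (-0.066191, 0.000145)
  [+2]  conj(Y_{5,2})(Ω₁) = (-0.230274, -0.044810) ; Y_{5,2}(Ω₂) = (0.231533, -0.046110) ; Δ = (-0.055382, 0.000243)
  [+3]  conj(Y_{5,3})(Ω₁) = (0.122544, -0.413230) ; Y_{5,3}(Ω₂) = (-0.059803, -0.196902) ; Δ = (-0.088694, 0.000583)
  [+4]  conj(Y_{5,4})(Ω₁) = (0.269625, 0.109065) ; Y_{5,4}(Ω₂) = (0.387981, -0.160915) ; Δ = (0.122159, -0.001071)
  [+5]  conj(Y_{5,5})(Ω₁) = (-0.046130, 0.088503) ; Y_{5,5}(Ω₂) = (0.123732, 0.231168) ; Δ = (-0.026167, 0.000287)
Σ over m = (-0.282427, 0.000000); ×(4π/11) → (-0.322643, 0.000000). Real part: -0.322643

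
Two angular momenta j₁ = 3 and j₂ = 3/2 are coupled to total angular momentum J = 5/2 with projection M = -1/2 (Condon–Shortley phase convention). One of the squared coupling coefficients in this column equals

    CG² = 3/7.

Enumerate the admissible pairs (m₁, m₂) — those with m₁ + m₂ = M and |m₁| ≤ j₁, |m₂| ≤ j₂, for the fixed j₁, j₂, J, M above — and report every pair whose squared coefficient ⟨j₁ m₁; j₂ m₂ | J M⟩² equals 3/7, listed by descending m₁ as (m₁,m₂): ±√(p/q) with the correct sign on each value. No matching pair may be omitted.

Admissible pairs with m₁+m₂ = M = -1/2: (-2,3/2), (-1,1/2), (0,-1/2), (1,-3/2)
  (m₁,m₂)=(1,-3/2): CG² = 27/70, CG = +√(27/70)
  (m₁,m₂)=(0,-1/2): CG² = 6/35, CG = −√(6/35)
  (m₁,m₂)=(-1,1/2): CG² = 1/70, CG = −√(1/70)
  (m₁,m₂)=(-2,3/2): CG² = 3/7, CG = +√(3/7)   ← matches the target
Pairs with CG² = 3/7: (-2,3/2): +√(3/7)

(-2,3/2): +√(3/7)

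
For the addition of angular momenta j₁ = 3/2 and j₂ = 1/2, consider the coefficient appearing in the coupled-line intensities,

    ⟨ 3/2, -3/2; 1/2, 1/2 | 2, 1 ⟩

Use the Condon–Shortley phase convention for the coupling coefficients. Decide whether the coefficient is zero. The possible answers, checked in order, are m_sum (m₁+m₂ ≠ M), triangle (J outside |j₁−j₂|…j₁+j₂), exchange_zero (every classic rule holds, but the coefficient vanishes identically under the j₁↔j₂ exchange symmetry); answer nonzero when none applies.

m_sum

m-sum: m₁+m₂ = -3/2+1/2 = -1, M = 1  ✗ ⇒ coefficient is 0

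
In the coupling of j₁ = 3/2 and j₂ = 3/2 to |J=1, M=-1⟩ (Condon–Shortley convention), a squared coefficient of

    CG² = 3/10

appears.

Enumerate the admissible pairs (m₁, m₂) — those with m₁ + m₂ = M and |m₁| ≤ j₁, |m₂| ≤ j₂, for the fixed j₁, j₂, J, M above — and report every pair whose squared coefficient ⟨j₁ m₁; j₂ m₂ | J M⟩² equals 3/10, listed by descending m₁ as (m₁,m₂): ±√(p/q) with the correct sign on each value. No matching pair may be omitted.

(1/2,-3/2): +√(3/10); (-3/2,1/2): +√(3/10)

Admissible pairs with m₁+m₂ = M = -1: (-3/2,1/2), (-1/2,-1/2), (1/2,-3/2)
  (m₁,m₂)=(1/2,-3/2): CG² = 3/10, CG = +√(3/10)   ← matches the target
  (m₁,m₂)=(-1/2,-1/2): CG² = 2/5, CG = −√(2/5)
  (m₁,m₂)=(-3/2,1/2): CG² = 3/10, CG = +√(3/10)   ← matches the target
Pairs with CG² = 3/10: (1/2,-3/2): +√(3/10); (-3/2,1/2): +√(3/10)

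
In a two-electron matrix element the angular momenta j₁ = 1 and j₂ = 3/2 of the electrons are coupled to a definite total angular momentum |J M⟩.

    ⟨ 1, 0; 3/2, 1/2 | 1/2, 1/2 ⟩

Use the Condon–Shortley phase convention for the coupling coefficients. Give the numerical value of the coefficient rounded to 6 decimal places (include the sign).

−√(1/3) = -0.577350

j₁+j₂−J=2  J+j₁−j₂=0  J−j₁+j₂=1  j₁+j₂+J+1=4
(j₁±m₁, j₂±m₂, J±M) = (1,1,2,1,1,0)
P² = 1/3
sum k=1..1:
  [1] −1/1 = -1
S = -1
C² = P²·S² = 1/3 ; C = -0.577350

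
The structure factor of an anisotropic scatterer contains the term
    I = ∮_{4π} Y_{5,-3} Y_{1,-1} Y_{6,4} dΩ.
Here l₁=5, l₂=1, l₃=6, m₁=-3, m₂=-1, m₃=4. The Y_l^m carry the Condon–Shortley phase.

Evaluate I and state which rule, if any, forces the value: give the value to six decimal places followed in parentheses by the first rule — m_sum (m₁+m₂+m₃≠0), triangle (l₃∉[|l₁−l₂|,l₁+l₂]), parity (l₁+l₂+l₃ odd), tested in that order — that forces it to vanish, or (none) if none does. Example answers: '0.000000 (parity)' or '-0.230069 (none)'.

m-sum 0 ✓  L=12 even ✓  4≤6≤6 ✓
Π(2lᵢ+1) = 11×3×13 = 429
triangle coeff Δ(5,1,6) = 1/858
Σ_t [0,0]: t=0:+1/14400 = 1/14400
(3j)²=6/143 [(5 1 6; 0 0 0)], sign=+1
Σ_t [0,0]: t=0:+1/161280 = 1/161280
(3j)²=15/286 [(5 1 6; -3 -1 4)], sign=+1
⇒ 4πI² = 135/143
I = (+1)√(135/143/(4π)) = 0.27409047
No selection rule forces the value: the integral is nonzero (none).

0.274090 (none)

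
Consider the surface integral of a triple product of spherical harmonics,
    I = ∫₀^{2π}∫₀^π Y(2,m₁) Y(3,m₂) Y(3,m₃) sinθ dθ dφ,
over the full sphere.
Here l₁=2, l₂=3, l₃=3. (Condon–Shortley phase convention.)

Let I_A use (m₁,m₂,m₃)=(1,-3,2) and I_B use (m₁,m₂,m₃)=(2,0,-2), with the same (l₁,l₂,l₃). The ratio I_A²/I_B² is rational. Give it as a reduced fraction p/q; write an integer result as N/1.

5/4

Same 2,3,3: normalisation and zero-m 3j drop out of the ratio.
A: Δ: 2! 2! 4! / 9! → 1/3780; sum: t=0:+1/48 = 1/48; 3j²(2 3 3; 1 -3 2) = Δ·Π!·Σ² = 5/84  (sign -1)
B: Δ: 2! 2! 4! / 9! → 1/3780; sum: t=0:+1/24 = 1/24; 3j²(2 3 3; 2 0 -2) = Δ·Π!·Σ² = 1/21  (sign -1)
I_A²/I_B² = (5/84)/(1/21) = 5/4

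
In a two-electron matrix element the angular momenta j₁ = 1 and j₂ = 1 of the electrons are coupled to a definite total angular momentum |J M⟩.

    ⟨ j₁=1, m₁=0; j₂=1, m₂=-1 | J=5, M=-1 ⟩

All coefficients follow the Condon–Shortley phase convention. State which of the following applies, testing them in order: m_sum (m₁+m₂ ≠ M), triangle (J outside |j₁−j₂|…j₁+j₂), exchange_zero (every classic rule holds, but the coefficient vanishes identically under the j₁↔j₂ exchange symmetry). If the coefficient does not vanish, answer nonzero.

m-sum: m₁+m₂ = 0+(-1) = -1, M = -1  ✓
triangle: need |j₁−j₂| ≤ J ≤ j₁+j₂, i.e. J ∈ [0, 2]; J = 5 is outside ✗ ⇒ coefficient is 0

triangle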